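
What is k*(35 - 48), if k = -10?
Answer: 130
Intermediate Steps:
k*(35 - 48) = -10*(35 - 48) = -10*(-13) = 130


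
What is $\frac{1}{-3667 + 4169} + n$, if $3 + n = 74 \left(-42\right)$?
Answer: $- \frac{1561721}{502} \approx -3111.0$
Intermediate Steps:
$n = -3111$ ($n = -3 + 74 \left(-42\right) = -3 - 3108 = -3111$)
$\frac{1}{-3667 + 4169} + n = \frac{1}{-3667 + 4169} - 3111 = \frac{1}{502} - 3111 = - \frac{1561721}{502}$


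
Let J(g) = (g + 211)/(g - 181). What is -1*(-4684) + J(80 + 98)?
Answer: 13663/3 ≈ 4554.3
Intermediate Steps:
J(g) = (211 + g)/(-181 + g)
-1*(-4684) + J(80 + 98) = -1*(-4684) + (211 + (80 + 98))/(-181 + (80 + 98)) = 4684 + (211 + 178)/(-181 + 178) = 4684 + 389/(-3) = 4684 - ⅓*389 = 4684 - 389/3 = 13663/3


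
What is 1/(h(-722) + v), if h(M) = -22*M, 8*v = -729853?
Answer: -8/602781 ≈ -1.3272e-5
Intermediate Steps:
v = -729853/8 (v = (⅛)*(-729853) = -729853/8 ≈ -91232.)
1/(h(-722) + v) = 1/(-22*(-722) - 729853/8) = 1/(15884 - 729853/8) = 1/(-602781/8) = -8/602781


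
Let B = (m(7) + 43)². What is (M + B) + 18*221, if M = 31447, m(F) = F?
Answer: 37925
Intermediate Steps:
B = 2500 (B = (7 + 43)² = 50² = 2500)
(M + B) + 18*221 = (31447 + 2500) + 18*221 = 33947 + 3978 = 37925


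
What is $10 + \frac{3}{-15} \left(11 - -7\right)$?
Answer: $\frac{32}{5} \approx 6.4$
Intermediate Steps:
$10 + \frac{3}{-15} \left(11 - -7\right) = 10 + 3 \left(- \frac{1}{15}\right) \left(11 + 7\right) = 10 - \frac{18}{5} = \frac{32}{5}$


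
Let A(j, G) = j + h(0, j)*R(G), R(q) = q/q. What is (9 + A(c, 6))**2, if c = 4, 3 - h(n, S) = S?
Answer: 144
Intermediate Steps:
R(q) = 1
h(n, S) = 3 - S
A(j, G) = 3 (A(j, G) = j + (3 - j)*1 = j + (3 - j) = 3)
(9 + A(c, 6))**2 = (9 + 3)**2 = 12**2 = 144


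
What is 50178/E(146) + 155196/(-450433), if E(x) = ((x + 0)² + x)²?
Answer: -11910563835325/34579549525542 ≈ -0.34444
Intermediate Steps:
E(x) = (x + x²)² (E(x) = (x² + x)² = (x + x²)²)
50178/E(146) + 155196/(-450433) = 50178/((146²*(1 + 146)²)) + 155196/(-450433) = 50178/((21316*147²)) + 155196*(-1/450433) = 50178/((21316*21609)) - 155196/450433 = 50178/460617444 - 155196/450433 = 50178*(1/460617444) - 155196/450433 = 8363/76769574 - 155196/450433 = -11910563835325/34579549525542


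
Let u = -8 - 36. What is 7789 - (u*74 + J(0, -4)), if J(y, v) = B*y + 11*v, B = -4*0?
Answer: 11089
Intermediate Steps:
B = 0
u = -44
J(y, v) = 11*v (J(y, v) = 0*y + 11*v = 0 + 11*v = 11*v)
7789 - (u*74 + J(0, -4)) = 7789 - (-44*74 + 11*(-4)) = 7789 - (-3256 - 44) = 7789 - 1*(-3300) = 7789 + 3300 = 11089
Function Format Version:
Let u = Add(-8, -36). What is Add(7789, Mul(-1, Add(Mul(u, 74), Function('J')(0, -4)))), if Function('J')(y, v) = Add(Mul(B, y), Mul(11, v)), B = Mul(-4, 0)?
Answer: 11089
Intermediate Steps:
B = 0
u = -44
Function('J')(y, v) = Mul(11, v) (Function('J')(y, v) = Add(Mul(0, y), Mul(11, v)) = Add(0, Mul(11, v)) = Mul(11, v))
Add(7789, Mul(-1, Add(Mul(u, 74), Function('J')(0, -4)))) = Add(7789, Mul(-1, Add(Mul(-44, 74), Mul(11, -4)))) = Add(7789, Mul(-1, Add(-3256, -44))) = Add(7789, Mul(-1, -3300)) = Add(7789, 3300) = 11089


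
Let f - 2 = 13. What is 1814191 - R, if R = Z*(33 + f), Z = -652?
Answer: 1845487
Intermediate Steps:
f = 15 (f = 2 + 13 = 15)
R = -31296 (R = -652*(33 + 15) = -652*48 = -31296)
1814191 - R = 1814191 - 1*(-31296) = 1814191 + 31296 = 1845487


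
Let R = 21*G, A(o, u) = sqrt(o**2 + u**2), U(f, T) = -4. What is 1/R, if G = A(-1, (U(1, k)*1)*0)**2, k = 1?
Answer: 1/21 ≈ 0.047619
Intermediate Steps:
G = 1 (G = (sqrt((-1)**2 + (-4*1*0)**2))**2 = (sqrt(1 + (-4*0)**2))**2 = (sqrt(1 + 0**2))**2 = (sqrt(1 + 0))**2 = (sqrt(1))**2 = 1**2 = 1)
R = 21 (R = 21*1 = 21)
1/R = 1/21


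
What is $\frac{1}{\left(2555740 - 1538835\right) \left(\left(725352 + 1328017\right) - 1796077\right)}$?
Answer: $\frac{1}{261641521260} \approx 3.822 \cdot 10^{-12}$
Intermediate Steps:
$\frac{1}{\left(2555740 - 1538835\right) \left(\left(725352 + 1328017\right) - 1796077\right)} = \frac{1}{1016905 \left(2053369 - 1796077\right)} = \frac{1}{1016905 \cdot 257292} = \frac{1}{261641521260}$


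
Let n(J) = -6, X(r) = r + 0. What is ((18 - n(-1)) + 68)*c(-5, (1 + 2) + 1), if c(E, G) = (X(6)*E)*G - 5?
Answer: -11500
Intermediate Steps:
X(r) = r
c(E, G) = -5 + 6*E*G (c(E, G) = (6*E)*G - 5 = 6*E*G - 5 = -5 + 6*E*G)
((18 - n(-1)) + 68)*c(-5, (1 + 2) + 1) = ((18 - 1*(-6)) + 68)*(-5 + 6*(-5)*((1 + 2) + 1)) = ((18 + 6) + 68)*(-5 + 6*(-5)*(3 + 1)) = (24 + 68)*(-5 + 6*(-5)*4) = 92*(-5 - 120) = 92*(-125) = -11500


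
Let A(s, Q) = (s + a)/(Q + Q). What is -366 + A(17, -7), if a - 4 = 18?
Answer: -5163/14 ≈ -368.79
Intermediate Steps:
a = 22 (a = 4 + 18 = 22)
A(s, Q) = (22 + s)/(2*Q) (A(s, Q) = (s + 22)/(Q + Q) = (22 + s)/((2*Q)) = (22 + s)*(1/(2*Q)) = (22 + s)/(2*Q))
-366 + A(17, -7) = -366 + (1/2)*(22 + 17)/(-7) = -366 + (1/2)*(-1/7)*39 = -366 - 39/14 = -5163/14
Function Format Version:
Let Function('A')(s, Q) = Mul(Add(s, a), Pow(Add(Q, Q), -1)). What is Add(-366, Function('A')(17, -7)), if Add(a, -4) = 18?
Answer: Rational(-5163, 14) ≈ -368.79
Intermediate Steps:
a = 22 (a = Add(4, 18) = 22)
Function('A')(s, Q) = Mul(Rational(1, 2), Pow(Q, -1), Add(22, s)) (Function('A')(s, Q) = Mul(Add(s, 22), Pow(Add(Q, Q), -1)) = Mul(Add(22, s), Pow(Mul(2, Q), -1)) = Mul(Add(22, s), Mul(Rational(1, 2), Pow(Q, -1))) = Mul(Rational(1, 2), Pow(Q, -1), Add(22, s)))
Add(-366, Function('A')(17, -7)) = Add(-366, Mul(Rational(1, 2), Pow(-7, -1), Add(22, 17))) = Add(-366, Mul(Rational(1, 2), Rational(-1, 7), 39)) = Add(-366, Rational(-39, 14)) = Rational(-5163, 14)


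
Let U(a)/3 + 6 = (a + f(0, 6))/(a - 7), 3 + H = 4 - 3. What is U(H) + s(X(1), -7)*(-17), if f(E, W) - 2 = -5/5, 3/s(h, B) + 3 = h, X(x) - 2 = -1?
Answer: 47/6 ≈ 7.8333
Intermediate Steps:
H = -2 (H = -3 + (4 - 3) = -3 + 1 = -2)
X(x) = 1 (X(x) = 2 - 1 = 1)
s(h, B) = 3/(-3 + h)
f(E, W) = 1 (f(E, W) = 2 - 5/5 = 2 - 5*⅕ = 2 - 1 = 1)
U(a) = -18 + 3*(1 + a)/(-7 + a) (U(a) = -18 + 3*((a + 1)/(a - 7)) = -18 + 3*((1 + a)/(-7 + a)) = -18 + 3*(1 + a)/(-7 + a))
U(H) + s(X(1), -7)*(-17) = 3*(43 - 5*(-2))/(-7 - 2) + (3/(-3 + 1))*(-17) = 3*(43 + 10)/(-9) + (3/(-2))*(-17) = 3*(-⅑)*53 + (3*(-½))*(-17) = -53/3 - 3/2*(-17) = -53/3 + 51/2 = 47/6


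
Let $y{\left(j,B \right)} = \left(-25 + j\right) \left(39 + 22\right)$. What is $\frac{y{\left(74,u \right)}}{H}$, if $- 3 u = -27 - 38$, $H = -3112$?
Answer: $- \frac{2989}{3112} \approx -0.96048$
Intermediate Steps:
$u = \frac{65}{3}$ ($u = - \frac{-27 - 38}{3} = \left(- \frac{1}{3}\right) \left(-65\right) = \frac{65}{3} \approx 21.667$)
$y{\left(j,B \right)} = -1525 + 61 j$ ($y{\left(j,B \right)} = \left(-25 + j\right) 61 = -1525 + 61 j$)
$\frac{y{\left(74,u \right)}}{H} = \frac{-1525 + 61 \cdot 74}{-3112} = \left(-1525 + 4514\right) \left(- \frac{1}{3112}\right) = 2989 \left(- \frac{1}{3112}\right) = - \frac{2989}{3112}$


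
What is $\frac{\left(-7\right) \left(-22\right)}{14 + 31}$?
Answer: $\frac{154}{45} \approx 3.4222$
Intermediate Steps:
$\frac{\left(-7\right) \left(-22\right)}{14 + 31} = \frac{154}{45}$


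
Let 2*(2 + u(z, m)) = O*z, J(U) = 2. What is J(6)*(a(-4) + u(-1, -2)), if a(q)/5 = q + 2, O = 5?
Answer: -29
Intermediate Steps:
a(q) = 10 + 5*q (a(q) = 5*(q + 2) = 5*(2 + q) = 10 + 5*q)
u(z, m) = -2 + 5*z/2 (u(z, m) = -2 + (5*z)/2 = -2 + 5*z/2)
J(6)*(a(-4) + u(-1, -2)) = 2*((10 + 5*(-4)) + (-2 + (5/2)*(-1))) = 2*((10 - 20) + (-2 - 5/2)) = 2*(-10 - 9/2) = 2*(-29/2) = -29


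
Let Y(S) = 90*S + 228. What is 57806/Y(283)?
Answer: 28903/12849 ≈ 2.2494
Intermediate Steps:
Y(S) = 228 + 90*S
57806/Y(283) = 57806/(228 + 90*283) = 57806/(228 + 25470) = 57806/25698 = 57806*(1/25698) = 28903/12849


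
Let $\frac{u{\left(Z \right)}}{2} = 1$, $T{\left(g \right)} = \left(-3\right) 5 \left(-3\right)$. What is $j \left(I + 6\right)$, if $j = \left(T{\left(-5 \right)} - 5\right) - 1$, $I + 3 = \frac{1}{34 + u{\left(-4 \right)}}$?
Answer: $\frac{1417}{12} \approx 118.08$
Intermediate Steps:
$T{\left(g \right)} = 45$ ($T{\left(g \right)} = \left(-15\right) \left(-3\right) = 45$)
$u{\left(Z \right)} = 2$ ($u{\left(Z \right)} = 2 \cdot 1 = 2$)
$I = - \frac{107}{36}$ ($I = -3 + \frac{1}{34 + 2} = -3 + \frac{1}{36} = - \frac{107}{36} \approx -2.9722$)
$j = 39$ ($j = \left(45 - 5\right) - 1 = 40 - 1 = 39$)
$j \left(I + 6\right) = 39 \left(- \frac{107}{36} + 6\right) = 39 \cdot \frac{109}{36} = \frac{1417}{12}$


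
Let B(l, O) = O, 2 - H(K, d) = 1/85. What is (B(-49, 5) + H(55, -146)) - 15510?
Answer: -1317756/85 ≈ -15503.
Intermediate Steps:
H(K, d) = 169/85 (H(K, d) = 2 - 1/85 = 169/85)
(B(-49, 5) + H(55, -146)) - 15510 = (5 + 169/85) - 15510 = 594/85 - 15510 = -1317756/85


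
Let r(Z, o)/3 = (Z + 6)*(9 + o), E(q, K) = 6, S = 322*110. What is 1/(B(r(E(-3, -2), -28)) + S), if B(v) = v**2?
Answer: 1/503276 ≈ 1.9870e-6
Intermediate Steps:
S = 35420
r(Z, o) = 3*(6 + Z)*(9 + o) (r(Z, o) = 3*((Z + 6)*(9 + o)) = 3*((6 + Z)*(9 + o)) = 3*(6 + Z)*(9 + o))
1/(B(r(E(-3, -2), -28)) + S) = 1/((162 + 18*(-28) + 27*6 + 3*6*(-28))**2 + 35420) = 1/((162 - 504 + 162 - 504)**2 + 35420) = 1/((-684)**2 + 35420) = 1/(467856 + 35420) = 1/503276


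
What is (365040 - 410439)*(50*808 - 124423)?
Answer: 3814560177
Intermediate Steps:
(365040 - 410439)*(50*808 - 124423) = -45399*(40400 - 124423) = -45399*(-84023) = 3814560177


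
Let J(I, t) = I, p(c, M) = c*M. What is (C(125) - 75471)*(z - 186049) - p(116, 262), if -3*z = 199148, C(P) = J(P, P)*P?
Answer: 45320985394/3 ≈ 1.5107e+10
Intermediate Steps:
p(c, M) = M*c
C(P) = P² (C(P) = P*P = P²)
z = -199148/3 (z = -⅓*199148 = -199148/3 ≈ -66383.)
(C(125) - 75471)*(z - 186049) - p(116, 262) = (125² - 75471)*(-199148/3 - 186049) - 262*116 = (15625 - 75471)*(-757295/3) - 1*30392 = -59846*(-757295/3) - 30392 = 45321076570/3 - 30392 = 45320985394/3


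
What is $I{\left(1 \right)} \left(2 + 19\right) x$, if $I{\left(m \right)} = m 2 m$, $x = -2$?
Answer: $-84$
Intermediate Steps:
$I{\left(m \right)} = 2 m^{2}$ ($I{\left(m \right)} = 2 m m = 2 m^{2}$)
$I{\left(1 \right)} \left(2 + 19\right) x = 2 \cdot 1^{2} \left(2 + 19\right) \left(-2\right) = 2 \cdot 1 \cdot 21 \left(-2\right) = 2 \cdot 21 \left(-2\right) = 42 \left(-2\right) = -84$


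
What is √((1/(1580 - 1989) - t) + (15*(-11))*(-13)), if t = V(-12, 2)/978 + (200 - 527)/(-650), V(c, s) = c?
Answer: √161077895396516722/8666710 ≈ 46.309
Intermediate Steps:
t = 52001/105950 (t = -12/978 + (200 - 527)/(-650) = -12*1/978 - 327*(-1/650) = -2/163 + 327/650 = 52001/105950 ≈ 0.49081)
√((1/(1580 - 1989) - t) + (15*(-11))*(-13)) = √((1/(1580 - 1989) - 1*52001/105950) + (15*(-11))*(-13)) = √((1/(-409) - 52001/105950) - 165*(-13)) = √((-1/409 - 52001/105950) + 2145) = √(-21374359/43333550 + 2145) = √(92929090391/43333550) = √161077895396516722/8666710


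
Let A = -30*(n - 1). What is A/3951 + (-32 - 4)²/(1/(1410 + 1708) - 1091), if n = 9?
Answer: -5594041136/4480087629 ≈ -1.2486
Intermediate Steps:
A = -240 (A = -30*(9 - 1) = -30*8 = -240)
A/3951 + (-32 - 4)²/(1/(1410 + 1708) - 1091) = -240/3951 + (-32 - 4)²/(1/(1410 + 1708) - 1091) = -240*1/3951 + (-36)²/(1/3118 - 1091) = -80/1317 + 1296/(1/3118 - 1091) = -80/1317 + 1296/(-3401737/3118) = -80/1317 + 1296*(-3118/3401737) = -80/1317 - 4040928/3401737 = -5594041136/4480087629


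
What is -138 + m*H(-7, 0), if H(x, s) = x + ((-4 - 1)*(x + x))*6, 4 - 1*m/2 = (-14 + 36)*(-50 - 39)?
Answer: 1620474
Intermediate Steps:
m = 3924 (m = 8 - 2*(-14 + 36)*(-50 - 39) = 8 - 44*(-89) = 8 - 2*(-1958) = 8 + 3916 = 3924)
H(x, s) = -59*x (H(x, s) = x - 10*x*6 = x - 60*x = -59*x)
-138 + m*H(-7, 0) = -138 + 3924*(-59*(-7)) = -138 + 3924*413 = -138 + 1620612 = 1620474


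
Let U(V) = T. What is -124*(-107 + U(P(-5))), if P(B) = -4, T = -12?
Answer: 14756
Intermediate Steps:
U(V) = -12
-124*(-107 + U(P(-5))) = -124*(-107 - 12) = -124*(-119) = 14756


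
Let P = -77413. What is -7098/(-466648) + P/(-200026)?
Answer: 103143973/256433332 ≈ 0.40223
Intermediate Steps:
-7098/(-466648) + P/(-200026) = -7098/(-466648) - 77413/(-200026) = -7098*(-1/466648) - 77413*(-1/200026) = 39/2564 + 77413/200026 = 103143973/256433332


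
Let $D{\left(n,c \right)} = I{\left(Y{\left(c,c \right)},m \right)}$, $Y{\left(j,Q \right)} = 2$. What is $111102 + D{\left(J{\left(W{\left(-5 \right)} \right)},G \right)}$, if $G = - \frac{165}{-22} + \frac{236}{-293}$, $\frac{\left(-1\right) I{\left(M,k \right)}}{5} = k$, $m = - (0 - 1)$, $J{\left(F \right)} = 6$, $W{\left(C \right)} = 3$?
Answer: $111097$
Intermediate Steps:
$m = 1$ ($m = \left(-1\right) \left(-1\right) = 1$)
$I{\left(M,k \right)} = - 5 k$
$G = \frac{3923}{586}$ ($G = \left(-165\right) \left(- \frac{1}{22}\right) + 236 \left(- \frac{1}{293}\right) = \frac{15}{2} - \frac{236}{293} = \frac{3923}{586} \approx 6.6945$)
$D{\left(n,c \right)} = -5$ ($D{\left(n,c \right)} = \left(-5\right) 1 = -5$)
$111102 + D{\left(J{\left(W{\left(-5 \right)} \right)},G \right)} = 111102 - 5 = 111097$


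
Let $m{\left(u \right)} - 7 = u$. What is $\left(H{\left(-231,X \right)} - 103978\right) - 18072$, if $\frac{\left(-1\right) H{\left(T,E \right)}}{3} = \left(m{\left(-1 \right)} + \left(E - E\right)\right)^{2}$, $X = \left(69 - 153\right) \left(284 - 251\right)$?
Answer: $-122158$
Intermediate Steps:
$X = -2772$ ($X = \left(-84\right) 33 = -2772$)
$m{\left(u \right)} = 7 + u$
$H{\left(T,E \right)} = -108$ ($H{\left(T,E \right)} = - 3 \left(\left(7 - 1\right) + \left(E - E\right)\right)^{2} = - 3 \left(6 + 0\right)^{2} = - 3 \cdot 6^{2} = \left(-3\right) 36 = -108$)
$\left(H{\left(-231,X \right)} - 103978\right) - 18072 = \left(-108 - 103978\right) - 18072 = -104086 - 18072 = -122158$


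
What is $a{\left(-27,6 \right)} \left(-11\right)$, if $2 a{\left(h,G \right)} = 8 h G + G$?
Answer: $7095$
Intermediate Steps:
$a{\left(h,G \right)} = \frac{G}{2} + 4 G h$ ($a{\left(h,G \right)} = \frac{8 h G + G}{2} = \frac{8 G h + G}{2} = \frac{G + 8 G h}{2} = \frac{G}{2} + 4 G h$)
$a{\left(-27,6 \right)} \left(-11\right) = \frac{1}{2} \cdot 6 \left(1 + 8 \left(-27\right)\right) \left(-11\right) = \frac{1}{2} \cdot 6 \left(1 - 216\right) \left(-11\right) = \frac{1}{2} \cdot 6 \left(-215\right) \left(-11\right) = \left(-645\right) \left(-11\right) = 7095$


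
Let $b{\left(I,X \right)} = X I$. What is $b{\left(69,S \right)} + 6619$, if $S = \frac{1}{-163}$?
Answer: $\frac{1078828}{163} \approx 6618.6$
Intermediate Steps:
$S = - \frac{1}{163} \approx -0.006135$
$b{\left(I,X \right)} = I X$
$b{\left(69,S \right)} + 6619 = 69 \left(- \frac{1}{163}\right) + 6619 = - \frac{69}{163} + 6619 = \frac{1078828}{163}$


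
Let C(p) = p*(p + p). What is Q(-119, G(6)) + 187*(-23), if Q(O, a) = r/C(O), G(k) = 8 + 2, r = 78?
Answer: -60906422/14161 ≈ -4301.0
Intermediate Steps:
C(p) = 2*p² (C(p) = p*(2*p) = 2*p²)
G(k) = 10
Q(O, a) = 39/O² (Q(O, a) = 78/((2*O²)) = 78*(1/(2*O²)) = 39/O²)
Q(-119, G(6)) + 187*(-23) = 39/(-119)² + 187*(-23) = 39*(1/14161) - 4301 = 39/14161 - 4301 = -60906422/14161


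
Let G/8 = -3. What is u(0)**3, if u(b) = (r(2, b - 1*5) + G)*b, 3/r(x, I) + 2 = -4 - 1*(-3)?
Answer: 0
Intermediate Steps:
r(x, I) = -1 (r(x, I) = 3/(-2 + (-4 - 1*(-3))) = 3/(-2 + (-4 + 3)) = 3/(-2 - 1) = 3/(-3) = 3*(-1/3) = -1)
G = -24 (G = 8*(-3) = -24)
u(b) = -25*b (u(b) = (-1 - 24)*b = -25*b)
u(0)**3 = (-25*0)**3 = 0**3 = 0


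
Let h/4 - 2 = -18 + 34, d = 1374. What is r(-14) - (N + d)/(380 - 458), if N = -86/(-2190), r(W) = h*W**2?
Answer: 1206810493/85410 ≈ 14130.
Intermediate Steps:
h = 72 (h = 8 + 4*(-18 + 34) = 8 + 4*16 = 8 + 64 = 72)
r(W) = 72*W**2
N = 43/1095 (N = -86*(-1/2190) = 43/1095 ≈ 0.039269)
r(-14) - (N + d)/(380 - 458) = 72*(-14)**2 - (43/1095 + 1374)/(380 - 458) = 72*196 - 1504573/(1095*(-78)) = 14112 - 1504573*(-1)/(1095*78) = 14112 - 1*(-1504573/85410) = 14112 + 1504573/85410 = 1206810493/85410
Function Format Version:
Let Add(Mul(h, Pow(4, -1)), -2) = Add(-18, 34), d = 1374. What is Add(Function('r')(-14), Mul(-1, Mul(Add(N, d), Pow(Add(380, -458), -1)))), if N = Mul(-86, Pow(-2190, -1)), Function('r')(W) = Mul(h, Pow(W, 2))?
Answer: Rational(1206810493, 85410) ≈ 14130.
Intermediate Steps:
h = 72 (h = Add(8, Mul(4, Add(-18, 34))) = Add(8, Mul(4, 16)) = Add(8, 64) = 72)
Function('r')(W) = Mul(72, Pow(W, 2))
N = Rational(43, 1095) (N = Mul(-86, Rational(-1, 2190)) = Rational(43, 1095) ≈ 0.039269)
Add(Function('r')(-14), Mul(-1, Mul(Add(N, d), Pow(Add(380, -458), -1)))) = Add(Mul(72, Pow(-14, 2)), Mul(-1, Mul(Add(Rational(43, 1095), 1374), Pow(Add(380, -458), -1)))) = Add(Mul(72, 196), Mul(-1, Mul(Rational(1504573, 1095), Pow(-78, -1)))) = Add(14112, Mul(-1, Mul(Rational(1504573, 1095), Rational(-1, 78)))) = Add(14112, Mul(-1, Rational(-1504573, 85410))) = Add(14112, Rational(1504573, 85410)) = Rational(1206810493, 85410)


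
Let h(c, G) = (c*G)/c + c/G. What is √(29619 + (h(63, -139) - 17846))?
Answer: √224771757/139 ≈ 107.86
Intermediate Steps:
h(c, G) = G + c/G (h(c, G) = (G*c)/c + c/G = G + c/G)
√(29619 + (h(63, -139) - 17846)) = √(29619 + ((-139 + 63/(-139)) - 17846)) = √(29619 + ((-139 + 63*(-1/139)) - 17846)) = √(29619 + ((-139 - 63/139) - 17846)) = √(29619 + (-19384/139 - 17846)) = √(29619 - 2499978/139) = √(1617063/139) = √224771757/139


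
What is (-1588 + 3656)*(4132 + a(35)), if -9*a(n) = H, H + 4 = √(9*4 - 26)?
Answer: 76913056/9 - 2068*√10/9 ≈ 8.5452e+6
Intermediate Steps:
H = -4 + √10 (H = -4 + √(9*4 - 26) = -4 + √(36 - 26) = -4 + √10 ≈ -0.83772)
a(n) = 4/9 - √10/9 (a(n) = -(-4 + √10)/9 = 4/9 - √10/9)
(-1588 + 3656)*(4132 + a(35)) = (-1588 + 3656)*(4132 + (4/9 - √10/9)) = 2068*(37192/9 - √10/9) = 76913056/9 - 2068*√10/9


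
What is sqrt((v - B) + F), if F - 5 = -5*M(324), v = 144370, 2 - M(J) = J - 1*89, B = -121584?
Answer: 2*sqrt(66781) ≈ 516.84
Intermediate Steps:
M(J) = 91 - J (M(J) = 2 - (J - 1*89) = 2 - (J - 89) = 2 - (-89 + J) = 2 + (89 - J) = 91 - J)
F = 1170 (F = 5 - 5*(91 - 1*324) = 5 - 5*(91 - 324) = 5 - 5*(-233) = 5 + 1165 = 1170)
sqrt((v - B) + F) = sqrt((144370 - 1*(-121584)) + 1170) = sqrt((144370 + 121584) + 1170) = sqrt(265954 + 1170) = sqrt(267124) = 2*sqrt(66781)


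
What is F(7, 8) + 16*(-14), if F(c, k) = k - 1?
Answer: -217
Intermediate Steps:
F(c, k) = -1 + k
F(7, 8) + 16*(-14) = (-1 + 8) + 16*(-14) = 7 - 224 = -217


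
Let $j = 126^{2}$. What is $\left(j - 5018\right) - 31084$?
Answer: $-20226$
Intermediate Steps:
$j = 15876$
$\left(j - 5018\right) - 31084 = \left(15876 - 5018\right) - 31084 = 10858 - 31084 = -20226$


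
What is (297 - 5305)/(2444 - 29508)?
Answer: 626/3383 ≈ 0.18504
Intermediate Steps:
(297 - 5305)/(2444 - 29508) = -5008/(-27064) = -5008*(-1/27064) = 626/3383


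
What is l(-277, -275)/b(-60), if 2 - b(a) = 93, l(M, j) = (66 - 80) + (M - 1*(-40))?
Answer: 251/91 ≈ 2.7582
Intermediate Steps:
l(M, j) = 26 + M (l(M, j) = -14 + (M + 40) = -14 + (40 + M) = 26 + M)
b(a) = -91 (b(a) = 2 - 1*93 = 2 - 93 = -91)
l(-277, -275)/b(-60) = (26 - 277)/(-91) = -251*(-1/91) = 251/91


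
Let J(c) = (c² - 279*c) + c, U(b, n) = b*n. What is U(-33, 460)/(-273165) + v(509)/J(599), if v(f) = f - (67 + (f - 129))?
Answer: 195715430/3501592869 ≈ 0.055893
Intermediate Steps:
v(f) = 62 (v(f) = f - (67 + (-129 + f)) = f - (-62 + f) = f + (62 - f) = 62)
J(c) = c² - 278*c
U(-33, 460)/(-273165) + v(509)/J(599) = -33*460/(-273165) + 62/((599*(-278 + 599))) = -15180*(-1/273165) + 62/((599*321)) = 1012/18211 + 62/192279 = 195715430/3501592869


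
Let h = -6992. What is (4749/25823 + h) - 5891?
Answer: -332672960/25823 ≈ -12883.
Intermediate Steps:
(4749/25823 + h) - 5891 = (4749/25823 - 6992) - 5891 = -180549667/25823 - 5891 = -332672960/25823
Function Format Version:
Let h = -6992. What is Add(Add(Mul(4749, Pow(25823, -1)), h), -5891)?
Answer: Rational(-332672960, 25823) ≈ -12883.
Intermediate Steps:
Add(Add(Mul(4749, Pow(25823, -1)), h), -5891) = Add(Add(Mul(4749, Pow(25823, -1)), -6992), -5891) = Add(Add(Mul(4749, Rational(1, 25823)), -6992), -5891) = Add(Add(Rational(4749, 25823), -6992), -5891) = Add(Rational(-180549667, 25823), -5891) = Rational(-332672960, 25823)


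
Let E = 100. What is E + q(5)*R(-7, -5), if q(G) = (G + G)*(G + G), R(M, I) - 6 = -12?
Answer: -500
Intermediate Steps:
R(M, I) = -6 (R(M, I) = 6 - 12 = -6)
q(G) = 4*G² (q(G) = (2*G)*(2*G) = 4*G²)
E + q(5)*R(-7, -5) = 100 + (4*5²)*(-6) = 100 + (4*25)*(-6) = 100 + 100*(-6) = 100 - 600 = -500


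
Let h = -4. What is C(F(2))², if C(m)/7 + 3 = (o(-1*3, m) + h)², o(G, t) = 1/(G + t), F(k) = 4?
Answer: 1764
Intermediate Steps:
C(m) = -21 + 7*(-4 + 1/(-3 + m))² (C(m) = -21 + 7*(1/(-1*3 + m) - 4)² = -21 + 7*(1/(-3 + m) - 4)² = -21 + 7*(-4 + 1/(-3 + m))²)
C(F(2))² = (7*(142 - 86*4 + 13*4²)/(9 + 4² - 6*4))² = (7*(142 - 344 + 13*16)/(9 + 16 - 24))² = (7*(142 - 344 + 208)/1)² = (7*1*6)² = 42² = 1764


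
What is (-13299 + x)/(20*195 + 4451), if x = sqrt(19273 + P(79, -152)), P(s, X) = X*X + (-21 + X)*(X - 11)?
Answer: -13299/8351 + 4*sqrt(4411)/8351 ≈ -1.5607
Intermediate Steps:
P(s, X) = X**2 + (-21 + X)*(-11 + X)
x = 4*sqrt(4411) (x = sqrt(19273 + (231 - 32*(-152) + 2*(-152)**2)) = sqrt(19273 + (231 + 4864 + 2*23104)) = sqrt(19273 + (231 + 4864 + 46208)) = sqrt(19273 + 51303) = sqrt(70576) = 4*sqrt(4411) ≈ 265.66)
(-13299 + x)/(20*195 + 4451) = (-13299 + 4*sqrt(4411))/(20*195 + 4451) = (-13299 + 4*sqrt(4411))/(3900 + 4451) = (-13299 + 4*sqrt(4411))/8351 = (-13299 + 4*sqrt(4411))*(1/8351) = -13299/8351 + 4*sqrt(4411)/8351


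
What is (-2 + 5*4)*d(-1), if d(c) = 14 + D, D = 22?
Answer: 648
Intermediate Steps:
d(c) = 36 (d(c) = 14 + 22 = 36)
(-2 + 5*4)*d(-1) = (-2 + 5*4)*36 = (-2 + 20)*36 = 18*36 = 648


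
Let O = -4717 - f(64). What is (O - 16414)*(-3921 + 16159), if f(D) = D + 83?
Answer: -260400164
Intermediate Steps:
f(D) = 83 + D
O = -4864 (O = -4717 - (83 + 64) = -4717 - 1*147 = -4717 - 147 = -4864)
(O - 16414)*(-3921 + 16159) = (-4864 - 16414)*(-3921 + 16159) = -21278*12238 = -260400164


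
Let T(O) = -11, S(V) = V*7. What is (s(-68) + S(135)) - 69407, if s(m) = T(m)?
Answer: -68473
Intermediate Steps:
S(V) = 7*V
s(m) = -11
(s(-68) + S(135)) - 69407 = (-11 + 7*135) - 69407 = (-11 + 945) - 69407 = 934 - 69407 = -68473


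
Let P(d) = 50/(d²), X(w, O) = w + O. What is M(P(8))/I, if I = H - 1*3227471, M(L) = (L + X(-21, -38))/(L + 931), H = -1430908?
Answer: 69/5144403209 ≈ 1.3413e-8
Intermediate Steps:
X(w, O) = O + w
P(d) = 50/d²
M(L) = (-59 + L)/(931 + L) (M(L) = (L + (-38 - 21))/(L + 931) = (L - 59)/(931 + L) = (-59 + L)/(931 + L))
I = -4658379 (I = -1430908 - 1*3227471 = -1430908 - 3227471 = -4658379)
M(P(8))/I = ((-59 + 50/8²)/(931 + 50/8²))/(-4658379) = ((-59 + 50*(1/64))/(931 + 50*(1/64)))*(-1/4658379) = ((-59 + 25/32)/(931 + 25/32))*(-1/4658379) = (-1863/32/(29817/32))*(-1/4658379) = ((32/29817)*(-1863/32))*(-1/4658379) = -207/3313*(-1/4658379) = 69/5144403209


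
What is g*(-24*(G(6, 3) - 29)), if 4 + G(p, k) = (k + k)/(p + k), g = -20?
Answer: -15520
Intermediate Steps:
G(p, k) = -4 + 2*k/(k + p) (G(p, k) = -4 + (k + k)/(p + k) = -4 + (2*k)/(k + p) = -4 + 2*k/(k + p))
g*(-24*(G(6, 3) - 29)) = -(-480)*(2*(-1*3 - 2*6)/(3 + 6) - 29) = -(-480)*(2*(-3 - 12)/9 - 29) = -(-480)*(2*(⅑)*(-15) - 29) = -(-480)*(-10/3 - 29) = -(-480)*(-97)/3 = -20*776 = -15520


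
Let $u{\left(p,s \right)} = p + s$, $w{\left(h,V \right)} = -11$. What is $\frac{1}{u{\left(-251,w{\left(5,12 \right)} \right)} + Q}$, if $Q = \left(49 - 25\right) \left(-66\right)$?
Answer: $- \frac{1}{1846} \approx -0.00054171$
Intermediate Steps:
$Q = -1584$ ($Q = 24 \left(-66\right) = -1584$)
$\frac{1}{u{\left(-251,w{\left(5,12 \right)} \right)} + Q} = \frac{1}{\left(-251 - 11\right) - 1584} = \frac{1}{-262 - 1584} = \frac{1}{-1846} = - \frac{1}{1846}$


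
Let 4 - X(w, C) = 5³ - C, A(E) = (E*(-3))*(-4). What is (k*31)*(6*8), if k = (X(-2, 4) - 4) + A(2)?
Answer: -144336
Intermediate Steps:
A(E) = 12*E (A(E) = -3*E*(-4) = 12*E)
X(w, C) = -121 + C (X(w, C) = 4 - (5³ - C) = 4 - (125 - C) = 4 + (-125 + C) = -121 + C)
k = -97 (k = ((-121 + 4) - 4) + 12*2 = (-117 - 4) + 24 = -121 + 24 = -97)
(k*31)*(6*8) = (-97*31)*(6*8) = -3007*48 = -144336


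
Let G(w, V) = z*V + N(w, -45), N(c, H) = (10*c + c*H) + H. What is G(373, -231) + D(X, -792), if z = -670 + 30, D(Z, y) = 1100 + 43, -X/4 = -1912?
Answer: 135883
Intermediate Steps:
X = 7648 (X = -4*(-1912) = 7648)
D(Z, y) = 1143
N(c, H) = H + 10*c + H*c (N(c, H) = (10*c + H*c) + H = H + 10*c + H*c)
z = -640
G(w, V) = -45 - 640*V - 35*w (G(w, V) = -640*V + (-45 + 10*w - 45*w) = -640*V + (-45 - 35*w) = -45 - 640*V - 35*w)
G(373, -231) + D(X, -792) = (-45 - 640*(-231) - 35*373) + 1143 = (-45 + 147840 - 13055) + 1143 = 134740 + 1143 = 135883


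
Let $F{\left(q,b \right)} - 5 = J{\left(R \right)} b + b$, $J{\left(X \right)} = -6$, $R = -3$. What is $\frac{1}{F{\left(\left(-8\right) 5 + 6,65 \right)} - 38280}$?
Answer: $- \frac{1}{38600} \approx -2.5907 \cdot 10^{-5}$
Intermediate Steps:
$F{\left(q,b \right)} = 5 - 5 b$ ($F{\left(q,b \right)} = 5 + \left(- 6 b + b\right) = 5 - 5 b$)
$\frac{1}{F{\left(\left(-8\right) 5 + 6,65 \right)} - 38280} = \frac{1}{\left(5 - 325\right) - 38280} = \frac{1}{-320 - 38280} = \frac{1}{-38600} = - \frac{1}{38600}$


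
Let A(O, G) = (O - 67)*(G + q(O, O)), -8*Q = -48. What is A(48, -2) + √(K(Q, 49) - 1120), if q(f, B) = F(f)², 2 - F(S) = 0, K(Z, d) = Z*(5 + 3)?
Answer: -38 + 4*I*√67 ≈ -38.0 + 32.741*I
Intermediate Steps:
Q = 6 (Q = -⅛*(-48) = 6)
K(Z, d) = 8*Z (K(Z, d) = Z*8 = 8*Z)
F(S) = 2 (F(S) = 2 - 1*0 = 2 + 0 = 2)
q(f, B) = 4 (q(f, B) = 2² = 4)
A(O, G) = (-67 + O)*(4 + G) (A(O, G) = (O - 67)*(G + 4) = (-67 + O)*(4 + G))
A(48, -2) + √(K(Q, 49) - 1120) = (-268 - 67*(-2) + 4*48 - 2*48) + √(8*6 - 1120) = (-268 + 134 + 192 - 96) + √(48 - 1120) = -38 + √(-1072) = -38 + 4*I*√67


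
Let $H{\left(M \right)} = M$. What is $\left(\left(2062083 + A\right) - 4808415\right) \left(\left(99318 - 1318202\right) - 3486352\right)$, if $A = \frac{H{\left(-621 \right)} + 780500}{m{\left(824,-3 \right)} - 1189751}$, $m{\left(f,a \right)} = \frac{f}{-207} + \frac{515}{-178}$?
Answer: $\frac{566478573267921292492920}{43837818623} \approx 1.2922 \cdot 10^{13}$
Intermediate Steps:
$m{\left(f,a \right)} = - \frac{515}{178} - \frac{f}{207}$ ($m{\left(f,a \right)} = f \left(- \frac{1}{207}\right) + 515 \left(- \frac{1}{178}\right) = - \frac{f}{207} - \frac{515}{178} = - \frac{515}{178} - \frac{f}{207}$)
$A = - \frac{28735421634}{43837818623}$ ($A = \frac{-621 + 780500}{\left(- \frac{515}{178} - \frac{824}{207}\right) - 1189751} = \frac{779879}{\left(- \frac{515}{178} - \frac{824}{207}\right) - 1189751} = \frac{779879}{- \frac{253277}{36846} - 1189751} = \frac{779879}{- \frac{43837818623}{36846}} = 779879 \left(- \frac{36846}{43837818623}\right) = - \frac{28735421634}{43837818623} \approx -0.65549$)
$\left(\left(2062083 + A\right) - 4808415\right) \left(\left(99318 - 1318202\right) - 3486352\right) = \left(\left(2062083 - \frac{28735421634}{43837818623}\right) - 4808415\right) \left(\left(99318 - 1318202\right) - 3486352\right) = \left(\frac{90397191804150075}{43837818623} - 4808415\right) \left(-1218884 - 3486352\right) = \left(- \frac{120393232829962470}{43837818623}\right) \left(-4705236\right) = \frac{566478573267921292492920}{43837818623}$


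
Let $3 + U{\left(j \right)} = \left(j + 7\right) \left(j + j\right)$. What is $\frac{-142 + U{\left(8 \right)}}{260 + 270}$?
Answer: $\frac{19}{106} \approx 0.17925$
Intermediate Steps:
$U{\left(j \right)} = -3 + 2 j \left(7 + j\right)$ ($U{\left(j \right)} = -3 + \left(j + 7\right) \left(j + j\right) = -3 + \left(7 + j\right) 2 j = -3 + 2 j \left(7 + j\right)$)
$\frac{-142 + U{\left(8 \right)}}{260 + 270} = \frac{-142 + \left(-3 + 2 \cdot 8^{2} + 14 \cdot 8\right)}{260 + 270} = \frac{-142 + \left(-3 + 2 \cdot 64 + 112\right)}{530} = \left(-142 + \left(-3 + 128 + 112\right)\right) \frac{1}{530} = \left(-142 + 237\right) \frac{1}{530} = 95 \cdot \frac{1}{530} = \frac{19}{106}$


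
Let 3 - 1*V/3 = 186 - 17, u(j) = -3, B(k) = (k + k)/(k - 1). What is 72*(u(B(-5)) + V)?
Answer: -36072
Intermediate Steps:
B(k) = 2*k/(-1 + k) (B(k) = (2*k)/(-1 + k) = 2*k/(-1 + k))
V = -498 (V = 9 - 3*(186 - 17) = 9 - 3*169 = 9 - 507 = -498)
72*(u(B(-5)) + V) = 72*(-3 - 498) = 72*(-501) = -36072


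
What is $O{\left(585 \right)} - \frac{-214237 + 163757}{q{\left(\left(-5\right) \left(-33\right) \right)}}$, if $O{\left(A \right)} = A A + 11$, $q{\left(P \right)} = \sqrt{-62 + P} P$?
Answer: $342236 + \frac{10096 \sqrt{103}}{3399} \approx 3.4227 \cdot 10^{5}$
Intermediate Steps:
$q{\left(P \right)} = P \sqrt{-62 + P}$
$O{\left(A \right)} = 11 + A^{2}$ ($O{\left(A \right)} = A^{2} + 11 = 11 + A^{2}$)
$O{\left(585 \right)} - \frac{-214237 + 163757}{q{\left(\left(-5\right) \left(-33\right) \right)}} = \left(11 + 585^{2}\right) - \frac{-214237 + 163757}{\left(-5\right) \left(-33\right) \sqrt{-62 - -165}} = \left(11 + 342225\right) - - \frac{50480}{165 \sqrt{-62 + 165}} = 342236 - - \frac{50480}{165 \sqrt{103}} = 342236 - - 50480 \frac{\sqrt{103}}{16995} = 342236 - - \frac{10096 \sqrt{103}}{3399} = 342236 + \frac{10096 \sqrt{103}}{3399}$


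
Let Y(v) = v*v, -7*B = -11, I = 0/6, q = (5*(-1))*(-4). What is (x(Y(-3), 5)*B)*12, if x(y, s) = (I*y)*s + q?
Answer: 2640/7 ≈ 377.14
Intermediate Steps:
q = 20 (q = -5*(-4) = 20)
I = 0 (I = 0*(⅙) = 0)
B = 11/7 (B = -⅐*(-11) = 11/7 ≈ 1.5714)
Y(v) = v²
x(y, s) = 20 (x(y, s) = (0*y)*s + 20 = 0*s + 20 = 0 + 20 = 20)
(x(Y(-3), 5)*B)*12 = (20*(11/7))*12 = (220/7)*12 = 2640/7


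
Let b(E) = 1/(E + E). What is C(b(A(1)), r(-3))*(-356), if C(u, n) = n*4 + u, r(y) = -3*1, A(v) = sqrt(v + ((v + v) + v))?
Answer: 4183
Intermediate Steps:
A(v) = 2*sqrt(v) (A(v) = sqrt(v + (2*v + v)) = sqrt(v + 3*v) = sqrt(4*v) = 2*sqrt(v))
r(y) = -3
b(E) = 1/(2*E)
C(u, n) = u + 4*n (C(u, n) = 4*n + u = u + 4*n)
C(b(A(1)), r(-3))*(-356) = (1/(2*((2*sqrt(1)))) + 4*(-3))*(-356) = (1/(2*((2*1))) - 12)*(-356) = ((1/2)/2 - 12)*(-356) = ((1/2)*(1/2) - 12)*(-356) = (1/4 - 12)*(-356) = -47/4*(-356) = 4183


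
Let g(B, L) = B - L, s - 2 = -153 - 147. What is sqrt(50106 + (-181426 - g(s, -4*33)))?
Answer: I*sqrt(131154) ≈ 362.15*I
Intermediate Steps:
s = -298 (s = 2 + (-153 - 147) = 2 - 300 = -298)
sqrt(50106 + (-181426 - g(s, -4*33))) = sqrt(50106 + (-181426 - (-298 - (-4)*33))) = sqrt(50106 + (-181426 - (-298 - 1*(-132)))) = sqrt(50106 + (-181426 - (-298 + 132))) = sqrt(50106 + (-181426 - 1*(-166))) = sqrt(50106 + (-181426 + 166)) = sqrt(50106 - 181260) = sqrt(-131154) = I*sqrt(131154)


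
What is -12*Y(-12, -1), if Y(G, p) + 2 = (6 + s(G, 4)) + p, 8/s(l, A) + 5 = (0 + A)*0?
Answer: -84/5 ≈ -16.800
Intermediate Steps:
s(l, A) = -8/5 (s(l, A) = 8/(-5 + (0 + A)*0) = 8/(-5 + A*0) = 8/(-5 + 0) = 8/(-5) = 8*(-⅕) = -8/5)
Y(G, p) = 12/5 + p (Y(G, p) = -2 + ((6 - 8/5) + p) = -2 + (22/5 + p) = 12/5 + p)
-12*Y(-12, -1) = -12*(12/5 - 1) = -12*7/5 = -84/5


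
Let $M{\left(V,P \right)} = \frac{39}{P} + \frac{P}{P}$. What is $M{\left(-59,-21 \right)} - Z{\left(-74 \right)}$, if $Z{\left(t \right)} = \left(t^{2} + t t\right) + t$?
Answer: $- \frac{76152}{7} \approx -10879.0$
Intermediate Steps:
$M{\left(V,P \right)} = 1 + \frac{39}{P}$ ($M{\left(V,P \right)} = \frac{39}{P} + 1 = 1 + \frac{39}{P}$)
$Z{\left(t \right)} = t + 2 t^{2}$ ($Z{\left(t \right)} = \left(t^{2} + t^{2}\right) + t = 2 t^{2} + t = t + 2 t^{2}$)
$M{\left(-59,-21 \right)} - Z{\left(-74 \right)} = \frac{39 - 21}{-21} - - 74 \left(1 + 2 \left(-74\right)\right) = \left(- \frac{1}{21}\right) 18 - - 74 \left(1 - 148\right) = - \frac{6}{7} - \left(-74\right) \left(-147\right) = - \frac{6}{7} - 10878 = - \frac{76152}{7}$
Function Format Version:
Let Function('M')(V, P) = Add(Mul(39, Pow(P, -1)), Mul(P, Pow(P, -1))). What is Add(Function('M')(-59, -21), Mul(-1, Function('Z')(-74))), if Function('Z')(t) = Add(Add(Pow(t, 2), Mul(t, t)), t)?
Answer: Rational(-76152, 7) ≈ -10879.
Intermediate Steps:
Function('M')(V, P) = Add(1, Mul(39, Pow(P, -1))) (Function('M')(V, P) = Add(Mul(39, Pow(P, -1)), 1) = Add(1, Mul(39, Pow(P, -1))))
Function('Z')(t) = Add(t, Mul(2, Pow(t, 2))) (Function('Z')(t) = Add(Add(Pow(t, 2), Pow(t, 2)), t) = Add(Mul(2, Pow(t, 2)), t) = Add(t, Mul(2, Pow(t, 2))))
Add(Function('M')(-59, -21), Mul(-1, Function('Z')(-74))) = Add(Mul(Pow(-21, -1), Add(39, -21)), Mul(-1, Mul(-74, Add(1, Mul(2, -74))))) = Add(Mul(Rational(-1, 21), 18), Mul(-1, Mul(-74, Add(1, -148)))) = Add(Rational(-6, 7), Mul(-1, Mul(-74, -147))) = Add(Rational(-6, 7), Mul(-1, 10878)) = Add(Rational(-6, 7), -10878) = Rational(-76152, 7)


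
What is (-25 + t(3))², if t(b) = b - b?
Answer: 625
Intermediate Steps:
t(b) = 0
(-25 + t(3))² = (-25 + 0)² = (-25)² = 625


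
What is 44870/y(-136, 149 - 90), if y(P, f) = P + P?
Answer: -22435/136 ≈ -164.96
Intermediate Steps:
y(P, f) = 2*P
44870/y(-136, 149 - 90) = 44870/((2*(-136))) = 44870/(-272) = 44870*(-1/272) = -22435/136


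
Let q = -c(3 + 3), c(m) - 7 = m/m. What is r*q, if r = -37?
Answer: 296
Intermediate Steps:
c(m) = 8 (c(m) = 7 + m/m = 7 + 1 = 8)
q = -8 (q = -1*8 = -8)
r*q = -37*(-8) = 296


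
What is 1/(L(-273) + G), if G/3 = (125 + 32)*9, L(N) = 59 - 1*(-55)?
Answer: 1/4353 ≈ 0.00022973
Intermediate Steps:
L(N) = 114 (L(N) = 59 + 55 = 114)
G = 4239 (G = 3*((125 + 32)*9) = 3*(157*9) = 3*1413 = 4239)
1/(L(-273) + G) = 1/(114 + 4239) = 1/4353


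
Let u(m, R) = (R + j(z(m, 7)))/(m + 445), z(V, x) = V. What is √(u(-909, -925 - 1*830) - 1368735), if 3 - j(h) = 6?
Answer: 3*I*√2046405242/116 ≈ 1169.9*I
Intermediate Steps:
j(h) = -3 (j(h) = 3 - 1*6 = 3 - 6 = -3)
u(m, R) = (-3 + R)/(445 + m) (u(m, R) = (R - 3)/(m + 445) = (-3 + R)/(445 + m))
√(u(-909, -925 - 1*830) - 1368735) = √((-3 + (-925 - 1*830))/(445 - 909) - 1368735) = √((-3 + (-925 - 830))/(-464) - 1368735) = √(-(-3 - 1755)/464 - 1368735) = √(-1/464*(-1758) - 1368735) = √(879/232 - 1368735) = √(-317545641/232) = 3*I*√2046405242/116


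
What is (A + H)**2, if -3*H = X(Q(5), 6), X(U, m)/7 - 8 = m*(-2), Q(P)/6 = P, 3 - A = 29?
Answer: 2500/9 ≈ 277.78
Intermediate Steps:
A = -26 (A = 3 - 1*29 = 3 - 29 = -26)
Q(P) = 6*P
X(U, m) = 56 - 14*m (X(U, m) = 56 + 7*(m*(-2)) = 56 + 7*(-2*m) = 56 - 14*m)
H = 28/3 (H = -(56 - 14*6)/3 = -(56 - 84)/3 = -1/3*(-28) = 28/3 ≈ 9.3333)
(A + H)**2 = (-26 + 28/3)**2 = (-50/3)**2 = 2500/9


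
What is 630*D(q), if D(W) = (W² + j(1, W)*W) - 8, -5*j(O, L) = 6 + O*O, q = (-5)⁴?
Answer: 245537460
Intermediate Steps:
q = 625
j(O, L) = -6/5 - O²/5 (j(O, L) = -(6 + O*O)/5 = -(6 + O²)/5 = -6/5 - O²/5)
D(W) = -8 + W² - 7*W/5 (D(W) = (W² + (-6/5 - ⅕*1²)*W) - 8 = (W² + (-6/5 - ⅕*1)*W) - 8 = (W² + (-6/5 - ⅕)*W) - 8 = (W² - 7*W/5) - 8 = -8 + W² - 7*W/5)
630*D(q) = 630*(-8 + 625² - 7/5*625) = 630*(-8 + 390625 - 875) = 630*389742 = 245537460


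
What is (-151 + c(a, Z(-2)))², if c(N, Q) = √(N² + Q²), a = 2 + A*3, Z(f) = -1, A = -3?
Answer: 22851 - 1510*√2 ≈ 20716.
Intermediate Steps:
a = -7 (a = 2 - 3*3 = 2 - 9 = -7)
(-151 + c(a, Z(-2)))² = (-151 + √((-7)² + (-1)²))² = (-151 + √(49 + 1))² = (-151 + √50)² = (-151 + 5*√2)²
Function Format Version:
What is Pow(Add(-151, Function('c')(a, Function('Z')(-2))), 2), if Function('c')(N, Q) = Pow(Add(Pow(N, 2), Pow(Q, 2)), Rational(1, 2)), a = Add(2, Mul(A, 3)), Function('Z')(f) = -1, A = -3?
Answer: Add(22851, Mul(-1510, Pow(2, Rational(1, 2)))) ≈ 20716.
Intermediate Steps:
a = -7 (a = Add(2, Mul(-3, 3)) = Add(2, -9) = -7)
Pow(Add(-151, Function('c')(a, Function('Z')(-2))), 2) = Pow(Add(-151, Pow(Add(Pow(-7, 2), Pow(-1, 2)), Rational(1, 2))), 2) = Pow(Add(-151, Pow(Add(49, 1), Rational(1, 2))), 2) = Pow(Add(-151, Pow(50, Rational(1, 2))), 2) = Pow(Add(-151, Mul(5, Pow(2, Rational(1, 2)))), 2)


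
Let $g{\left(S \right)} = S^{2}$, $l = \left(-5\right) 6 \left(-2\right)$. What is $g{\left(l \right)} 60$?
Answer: $216000$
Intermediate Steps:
$l = 60$ ($l = \left(-30\right) \left(-2\right) = 60$)
$g{\left(l \right)} 60 = 60^{2} \cdot 60 = 3600 \cdot 60 = 216000$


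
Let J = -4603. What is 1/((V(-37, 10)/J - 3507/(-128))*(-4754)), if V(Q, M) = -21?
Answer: -294592/38377637193 ≈ -7.6761e-6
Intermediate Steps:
1/((V(-37, 10)/J - 3507/(-128))*(-4754)) = 1/(-21/(-4603) - 3507/(-128)*(-4754)) = -1/4754/(-21*(-1/4603) - 3507*(-1/128)) = -1/4754/(21/4603 + 3507/128) = -1/4754/(16145409/589184) = (589184/16145409)*(-1/4754) = -294592/38377637193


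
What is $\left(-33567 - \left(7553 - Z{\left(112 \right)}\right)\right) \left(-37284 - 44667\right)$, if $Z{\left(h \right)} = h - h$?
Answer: $3369825120$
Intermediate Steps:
$Z{\left(h \right)} = 0$
$\left(-33567 - \left(7553 - Z{\left(112 \right)}\right)\right) \left(-37284 - 44667\right) = \left(-33567 - \left(7553 + 0\right)\right) \left(-37284 - 44667\right) = \left(-33567 - 7553\right) \left(-81951\right) = \left(-41120\right) \left(-81951\right) = 3369825120$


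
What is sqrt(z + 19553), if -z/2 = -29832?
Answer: sqrt(79217) ≈ 281.46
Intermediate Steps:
z = 59664 (z = -2*(-29832) = 59664)
sqrt(z + 19553) = sqrt(59664 + 19553) = sqrt(79217)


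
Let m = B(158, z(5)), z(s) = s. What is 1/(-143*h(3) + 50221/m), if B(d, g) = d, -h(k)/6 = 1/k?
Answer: 158/95409 ≈ 0.0016560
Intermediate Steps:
h(k) = -6/k
m = 158
1/(-143*h(3) + 50221/m) = 1/(-(-858)/3 + 50221/158) = 1/(-(-858)/3 + 50221*(1/158)) = 1/(-143*(-2) + 50221/158) = 1/(286 + 50221/158) = 1/(95409/158) = 158/95409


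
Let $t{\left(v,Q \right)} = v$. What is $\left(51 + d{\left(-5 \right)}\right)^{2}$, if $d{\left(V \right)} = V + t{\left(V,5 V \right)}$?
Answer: $1681$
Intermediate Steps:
$d{\left(V \right)} = 2 V$ ($d{\left(V \right)} = V + V = 2 V$)
$\left(51 + d{\left(-5 \right)}\right)^{2} = \left(51 + 2 \left(-5\right)\right)^{2} = \left(51 - 10\right)^{2} = 41^{2} = 1681$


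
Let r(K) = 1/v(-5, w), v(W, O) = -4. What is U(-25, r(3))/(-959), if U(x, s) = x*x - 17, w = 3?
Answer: -608/959 ≈ -0.63399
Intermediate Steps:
r(K) = -¼ (r(K) = 1/(-4) = -¼)
U(x, s) = -17 + x² (U(x, s) = x² - 17 = -17 + x²)
U(-25, r(3))/(-959) = (-17 + (-25)²)/(-959) = (-17 + 625)*(-1/959) = 608*(-1/959) = -608/959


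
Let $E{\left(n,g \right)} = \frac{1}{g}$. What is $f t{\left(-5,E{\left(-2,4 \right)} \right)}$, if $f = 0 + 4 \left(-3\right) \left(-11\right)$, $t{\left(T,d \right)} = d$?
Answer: $33$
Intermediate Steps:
$f = 132$ ($f = 0 - -132 = 0 + 132 = 132$)
$f t{\left(-5,E{\left(-2,4 \right)} \right)} = \frac{132}{4} = 132 \cdot \frac{1}{4} = 33$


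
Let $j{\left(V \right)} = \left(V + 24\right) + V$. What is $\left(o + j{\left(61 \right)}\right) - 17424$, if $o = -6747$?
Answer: $-24025$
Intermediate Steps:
$j{\left(V \right)} = 24 + 2 V$ ($j{\left(V \right)} = \left(24 + V\right) + V = 24 + 2 V$)
$\left(o + j{\left(61 \right)}\right) - 17424 = \left(-6747 + \left(24 + 2 \cdot 61\right)\right) - 17424 = \left(-6747 + \left(24 + 122\right)\right) - 17424 = \left(-6747 + 146\right) - 17424 = -6601 - 17424 = -24025$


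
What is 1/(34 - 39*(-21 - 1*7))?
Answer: 1/1126 ≈ 0.00088810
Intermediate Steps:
1/(34 - 39*(-21 - 1*7)) = 1/(34 - 39*(-21 - 7)) = 1/(34 - 39*(-28)) = 1/(34 + 1092) = 1/1126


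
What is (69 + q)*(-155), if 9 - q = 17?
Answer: -9455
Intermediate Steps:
q = -8 (q = 9 - 1*17 = 9 - 17 = -8)
(69 + q)*(-155) = (69 - 8)*(-155) = 61*(-155) = -9455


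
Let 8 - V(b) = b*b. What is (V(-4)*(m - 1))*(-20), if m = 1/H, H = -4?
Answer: -200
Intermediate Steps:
m = -¼ (m = 1/(-4) = -¼ ≈ -0.25000)
V(b) = 8 - b² (V(b) = 8 - b*b = 8 - b²)
(V(-4)*(m - 1))*(-20) = ((8 - 1*(-4)²)*(-¼ - 1))*(-20) = ((8 - 1*16)*(-5/4))*(-20) = ((8 - 16)*(-5/4))*(-20) = -8*(-5/4)*(-20) = 10*(-20) = -200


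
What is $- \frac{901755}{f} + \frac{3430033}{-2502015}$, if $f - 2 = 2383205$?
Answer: $- \frac{10430683192156}{5962819662105} \approx -1.7493$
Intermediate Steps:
$f = 2383207$ ($f = 2 + 2383205 = 2383207$)
$- \frac{901755}{f} + \frac{3430033}{-2502015} = - \frac{901755}{2383207} + \frac{3430033}{-2502015} = \left(-901755\right) \frac{1}{2383207} + 3430033 \left(- \frac{1}{2502015}\right) = - \frac{901755}{2383207} - \frac{3430033}{2502015} = - \frac{10430683192156}{5962819662105}$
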